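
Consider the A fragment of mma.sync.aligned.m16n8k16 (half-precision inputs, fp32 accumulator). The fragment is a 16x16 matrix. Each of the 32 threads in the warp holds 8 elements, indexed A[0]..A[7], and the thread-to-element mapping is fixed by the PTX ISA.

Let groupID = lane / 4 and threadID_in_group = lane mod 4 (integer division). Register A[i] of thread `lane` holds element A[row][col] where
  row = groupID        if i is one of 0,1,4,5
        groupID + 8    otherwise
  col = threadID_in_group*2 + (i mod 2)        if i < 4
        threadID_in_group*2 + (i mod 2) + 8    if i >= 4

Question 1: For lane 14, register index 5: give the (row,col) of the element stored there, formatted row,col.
lane 14: g=3 (14/4), t=2 (14%4)
i=5: r=3+0=3, c=2*2+1+8=13

3,13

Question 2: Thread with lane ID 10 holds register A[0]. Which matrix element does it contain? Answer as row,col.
L=10=>grp=10>>2=2, tig=10&3=2
[0]=>row 2+0=2  col 2·2+0+0=4

2,4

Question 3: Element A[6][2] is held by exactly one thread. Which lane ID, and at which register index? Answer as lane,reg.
r: 6->gid=6,r8=0  c: 2->c8=0,tid=1,i&1=0
L=6*4+1=25  i=0*4+0*2+0=0

25,0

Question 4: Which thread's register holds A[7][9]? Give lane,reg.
28,5

r:7=>grp=7,rB=0  c:9=>cB=1,tig=0,lo=1
L=7*4+0=28  i=1*4+0*2+1=5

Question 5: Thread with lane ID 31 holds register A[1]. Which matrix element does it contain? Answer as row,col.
7,7

lane 31⇒31/4=7, 31 mod 4=3
i=1  r:7+0⇒7  c:2·3+1+0⇒7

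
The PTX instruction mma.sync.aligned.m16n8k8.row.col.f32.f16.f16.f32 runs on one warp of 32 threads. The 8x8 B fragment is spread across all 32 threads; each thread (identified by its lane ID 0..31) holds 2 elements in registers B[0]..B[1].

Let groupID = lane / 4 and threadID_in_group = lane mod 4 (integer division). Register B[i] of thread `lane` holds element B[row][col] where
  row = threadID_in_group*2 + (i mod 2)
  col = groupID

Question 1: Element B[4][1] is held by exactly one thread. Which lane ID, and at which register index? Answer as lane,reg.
c=1⇒gr=1  r=4⇒th=2,odd=0
L=1*4+2=6  i=0=0

6,0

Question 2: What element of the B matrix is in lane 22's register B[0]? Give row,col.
4,5

L=22→G=22>>2=5, T=22&3=2
[0]→row 2·2+0=4  col G=5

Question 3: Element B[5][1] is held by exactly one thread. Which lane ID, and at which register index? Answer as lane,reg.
6,1

c:1=>grp=1  r:5=>tig=2,lo=1
L=1*4+2=6  i=1=1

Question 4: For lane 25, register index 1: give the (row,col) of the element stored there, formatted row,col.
lane 25⇒25/4=6, 25 mod 4=1
i=1  r:2·1+1⇒3  c:6

3,6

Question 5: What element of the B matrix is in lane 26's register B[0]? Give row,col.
lane 26: g=6 (26/4), t=2 (26%4)
i=0: r=2*2+0=4, c=g=6

4,6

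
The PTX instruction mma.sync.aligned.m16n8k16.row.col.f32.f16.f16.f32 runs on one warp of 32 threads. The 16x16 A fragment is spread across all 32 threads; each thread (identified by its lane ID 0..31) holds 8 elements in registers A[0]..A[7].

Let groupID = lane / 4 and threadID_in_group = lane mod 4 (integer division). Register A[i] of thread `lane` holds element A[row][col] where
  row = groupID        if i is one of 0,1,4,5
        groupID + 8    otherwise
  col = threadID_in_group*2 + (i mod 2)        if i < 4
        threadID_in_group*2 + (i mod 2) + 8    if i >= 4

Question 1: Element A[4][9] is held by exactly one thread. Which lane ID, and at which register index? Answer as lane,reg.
r:4=>grp=4,rB=0  c:9=>cB=1,tig=0,lo=1
L=4*4+0=16  i=1*4+0*2+1=5

16,5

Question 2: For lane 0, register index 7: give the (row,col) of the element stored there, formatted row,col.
8,9

lane 0: G=0 (0/4), T=0 (0%4)
i=7: r=0+8=8, c=0*2+1+8=9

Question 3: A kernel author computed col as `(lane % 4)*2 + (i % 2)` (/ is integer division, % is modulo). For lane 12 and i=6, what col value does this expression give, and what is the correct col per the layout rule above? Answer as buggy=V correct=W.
`(lane % 4)*2 + (i % 2)`[12,6]→0
12: G=3,T=0
[6] (3+8,0*2+0+8) = (11,8)
col: 0 vs 8

buggy=0 correct=8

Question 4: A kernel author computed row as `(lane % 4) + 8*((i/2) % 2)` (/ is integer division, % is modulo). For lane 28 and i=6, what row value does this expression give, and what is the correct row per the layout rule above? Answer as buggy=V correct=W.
`(lane % 4) + 8*((i/2) % 2)`[28,6]→8
L=28→G=28>>2=7, T=28&3=0
[6]→row 7+8=15  col 0·2+0+8=8
row: 8 vs 15

buggy=8 correct=15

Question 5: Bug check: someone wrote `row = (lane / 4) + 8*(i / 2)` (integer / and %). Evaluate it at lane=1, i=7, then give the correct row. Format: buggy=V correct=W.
buggy=24 correct=8

`(lane / 4) + 8*(i / 2)`[1,7]->24
lane 1: gid=0 (1/4), tid=1 (1%4)
i=7: r=0+8=8, c=1*2+1+8=11
row: 24 vs 8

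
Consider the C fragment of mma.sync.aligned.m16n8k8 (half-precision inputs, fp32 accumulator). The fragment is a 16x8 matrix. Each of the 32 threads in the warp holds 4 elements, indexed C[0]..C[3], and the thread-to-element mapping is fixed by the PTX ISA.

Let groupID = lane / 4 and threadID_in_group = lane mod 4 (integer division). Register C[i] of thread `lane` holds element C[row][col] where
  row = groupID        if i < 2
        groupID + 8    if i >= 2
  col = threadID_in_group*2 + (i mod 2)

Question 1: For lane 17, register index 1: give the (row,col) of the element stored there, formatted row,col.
lane 17: grp=4 (17/4), tig=1 (17%4)
i=1: r=4+0=4, c=1*2+1=3

4,3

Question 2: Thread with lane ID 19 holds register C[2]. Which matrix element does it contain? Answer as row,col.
L=19->g=19>>2=4, t=19&3=3
[2]->row 4+8=12  col 3·2+0=6

12,6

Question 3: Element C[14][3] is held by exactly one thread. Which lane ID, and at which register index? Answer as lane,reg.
r=14→G=6,rhi=1  c=3→T=1,p=1
L=6*4+1=25  i=1*2+1=3

25,3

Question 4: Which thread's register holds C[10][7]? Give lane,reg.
r:10=>grp=2,rB=1  c:7=>tig=3,lo=1
L=2*4+3=11  i=1*2+1=3

11,3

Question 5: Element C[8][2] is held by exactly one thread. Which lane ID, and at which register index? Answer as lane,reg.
r:8=>grp=0,rB=1  c:2=>tig=1,lo=0
L=0*4+1=1  i=1*2+0=2

1,2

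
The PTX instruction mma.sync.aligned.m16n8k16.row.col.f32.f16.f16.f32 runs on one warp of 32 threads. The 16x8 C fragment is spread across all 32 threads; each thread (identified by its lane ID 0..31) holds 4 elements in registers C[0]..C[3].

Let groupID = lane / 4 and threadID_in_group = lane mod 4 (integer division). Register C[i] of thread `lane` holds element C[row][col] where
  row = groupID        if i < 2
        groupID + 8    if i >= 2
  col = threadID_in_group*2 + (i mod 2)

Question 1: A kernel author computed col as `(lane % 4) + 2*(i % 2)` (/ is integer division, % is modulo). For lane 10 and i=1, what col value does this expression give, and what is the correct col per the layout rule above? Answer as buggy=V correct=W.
`(lane % 4) + 2*(i % 2)`[10,1]->4
lane 10: g=2 (10/4), t=2 (10%4)
i=1: r=2+0=2, c=2*2+1=5
col: 4 vs 5

buggy=4 correct=5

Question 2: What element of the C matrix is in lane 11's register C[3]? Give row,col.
L=11⇒gr=11>>2=2, th=11&3=3
[3]⇒row 2+8=10  col 3·2+1=7

10,7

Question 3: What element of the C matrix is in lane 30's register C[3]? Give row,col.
15,5

30: g=7,t=2
[3] (7+8,2*2+1) = (15,5)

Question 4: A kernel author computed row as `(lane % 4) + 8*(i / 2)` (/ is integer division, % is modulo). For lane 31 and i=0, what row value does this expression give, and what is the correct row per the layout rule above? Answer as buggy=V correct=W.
buggy=3 correct=7

`(lane % 4) + 8*(i / 2)`[31,0]->3
L=31->g=31>>2=7, t=31&3=3
[0]->row 7+0=7  col 3·2+0=6
row: 3 vs 7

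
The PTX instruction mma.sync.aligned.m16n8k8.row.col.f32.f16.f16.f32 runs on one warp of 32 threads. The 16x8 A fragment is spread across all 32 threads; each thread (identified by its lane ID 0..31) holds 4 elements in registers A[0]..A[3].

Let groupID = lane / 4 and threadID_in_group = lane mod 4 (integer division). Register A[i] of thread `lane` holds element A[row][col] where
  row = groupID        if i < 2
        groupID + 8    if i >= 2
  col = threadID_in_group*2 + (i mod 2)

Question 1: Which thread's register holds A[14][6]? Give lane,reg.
r: 14->gid=6,r8=1  c: 6->tid=3,i&1=0
L=6*4+3=27  i=1*2+0=2

27,2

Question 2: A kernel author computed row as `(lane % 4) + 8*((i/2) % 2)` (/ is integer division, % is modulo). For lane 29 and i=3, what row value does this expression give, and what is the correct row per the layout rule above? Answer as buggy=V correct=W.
`(lane % 4) + 8*((i/2) % 2)`[29,3]⇒9
L=29⇒gr=29>>2=7, th=29&3=1
[3]⇒row 7+8=15  col 1·2+1=3
row: 9 vs 15

buggy=9 correct=15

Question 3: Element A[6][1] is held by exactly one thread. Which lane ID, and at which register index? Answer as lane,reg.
24,1

r=6→G=6,rhi=0  c=1→T=0,p=1
L=6*4+0=24  i=0*2+1=1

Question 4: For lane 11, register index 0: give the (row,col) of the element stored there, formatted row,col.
2,6

lane 11: grp=2 (11/4), tig=3 (11%4)
i=0: r=2+0=2, c=3*2+0=6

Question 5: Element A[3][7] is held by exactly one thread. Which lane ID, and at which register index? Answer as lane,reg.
r:3=>grp=3,rB=0  c:7=>tig=3,lo=1
L=3*4+3=15  i=0*2+1=1

15,1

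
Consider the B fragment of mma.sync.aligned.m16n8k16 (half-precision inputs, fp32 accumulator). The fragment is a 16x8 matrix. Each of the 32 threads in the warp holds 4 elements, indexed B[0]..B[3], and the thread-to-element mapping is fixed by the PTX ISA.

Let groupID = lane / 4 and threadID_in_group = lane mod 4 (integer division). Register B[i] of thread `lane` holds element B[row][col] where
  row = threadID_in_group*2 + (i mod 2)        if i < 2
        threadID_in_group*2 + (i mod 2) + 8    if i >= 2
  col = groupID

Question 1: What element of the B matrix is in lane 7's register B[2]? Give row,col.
14,1

lane 7: gid=1 (7/4), tid=3 (7%4)
i=2: r=3*2+0+8=14, c=gid=1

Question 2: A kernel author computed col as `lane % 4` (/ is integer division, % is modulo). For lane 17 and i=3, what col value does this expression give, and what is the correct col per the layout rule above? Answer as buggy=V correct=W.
buggy=1 correct=4

`lane % 4`[17,3]⇒1
lane 17: gr=4 (17/4), th=1 (17%4)
i=3: r=1*2+1+8=11, c=gr=4
col: 1 vs 4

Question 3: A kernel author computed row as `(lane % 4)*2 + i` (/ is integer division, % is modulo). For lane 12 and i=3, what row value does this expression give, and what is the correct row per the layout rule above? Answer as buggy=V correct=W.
buggy=3 correct=9

`(lane % 4)*2 + i`[12,3]→3
lane 12: G=3 (12/4), T=0 (12%4)
i=3: r=0*2+1+8=9, c=G=3
row: 3 vs 9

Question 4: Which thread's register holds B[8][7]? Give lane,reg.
28,2

c=7⇒gr=7  r=8⇒Rb=1,th=0,odd=0
L=7*4+0=28  i=1*2+0=2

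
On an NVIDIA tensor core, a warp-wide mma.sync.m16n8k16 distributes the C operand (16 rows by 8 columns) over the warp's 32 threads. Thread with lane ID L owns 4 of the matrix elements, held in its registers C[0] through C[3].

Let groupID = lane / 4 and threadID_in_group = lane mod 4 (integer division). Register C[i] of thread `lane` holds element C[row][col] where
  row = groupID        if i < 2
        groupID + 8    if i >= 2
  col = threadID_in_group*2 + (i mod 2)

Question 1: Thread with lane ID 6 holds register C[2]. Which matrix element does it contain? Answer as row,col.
lane 6→6/4=1, 6 mod 4=2
i=2  r:1+8→9  c:2·2+0→4

9,4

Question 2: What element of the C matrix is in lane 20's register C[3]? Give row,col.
20: grp=5,tig=0
[3] (5+8,0*2+1) = (13,1)

13,1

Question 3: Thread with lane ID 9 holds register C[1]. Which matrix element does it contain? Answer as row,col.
2,3

L=9=>grp=9>>2=2, tig=9&3=1
[1]=>row 2+0=2  col 1·2+1=3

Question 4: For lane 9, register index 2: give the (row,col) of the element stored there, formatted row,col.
10,2

lane 9⇒9/4=2, 9 mod 4=1
i=2  r:2+8⇒10  c:2·1+0⇒2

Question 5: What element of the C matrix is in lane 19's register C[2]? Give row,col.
lane 19: gr=4 (19/4), th=3 (19%4)
i=2: r=4+8=12, c=3*2+0=6

12,6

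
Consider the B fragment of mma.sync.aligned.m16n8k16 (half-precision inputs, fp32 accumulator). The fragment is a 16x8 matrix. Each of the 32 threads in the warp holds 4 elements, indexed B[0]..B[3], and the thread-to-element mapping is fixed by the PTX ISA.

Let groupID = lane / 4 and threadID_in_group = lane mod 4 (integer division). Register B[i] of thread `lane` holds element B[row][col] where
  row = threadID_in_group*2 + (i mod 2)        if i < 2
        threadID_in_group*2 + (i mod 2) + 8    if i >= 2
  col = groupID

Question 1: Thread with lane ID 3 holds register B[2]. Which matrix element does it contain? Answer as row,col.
14,0

lane 3→3/4=0, 3 mod 4=3
i=2  r:2·3+0+8→14  c:0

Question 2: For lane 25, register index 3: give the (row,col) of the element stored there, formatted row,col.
25: g=6,t=1
[3] (1*2+1+8,6) = (11,6)

11,6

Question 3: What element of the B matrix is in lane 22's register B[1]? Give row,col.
5,5

lane 22: g=5 (22/4), t=2 (22%4)
i=1: r=2*2+1+0=5, c=g=5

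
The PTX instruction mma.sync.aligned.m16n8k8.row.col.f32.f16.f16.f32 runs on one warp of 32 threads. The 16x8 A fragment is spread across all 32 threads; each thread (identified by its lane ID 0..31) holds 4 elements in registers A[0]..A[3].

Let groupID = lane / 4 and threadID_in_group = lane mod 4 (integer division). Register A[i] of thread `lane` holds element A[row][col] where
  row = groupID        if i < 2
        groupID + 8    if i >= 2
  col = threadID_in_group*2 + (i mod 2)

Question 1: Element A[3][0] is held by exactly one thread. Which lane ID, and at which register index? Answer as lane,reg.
12,0

r=3→G=3,rhi=0  c=0→T=0,p=0
L=3*4+0=12  i=0*2+0=0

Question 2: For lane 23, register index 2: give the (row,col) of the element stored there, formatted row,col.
13,6

lane 23=>23/4=5, 23 mod 4=3
i=2  r:5+8=>13  c:2·3+0=>6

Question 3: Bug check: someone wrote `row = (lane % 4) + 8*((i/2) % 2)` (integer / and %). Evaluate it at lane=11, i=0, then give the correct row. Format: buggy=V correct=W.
buggy=3 correct=2

`(lane % 4) + 8*((i/2) % 2)`[11,0]→3
L=11→G=11>>2=2, T=11&3=3
[0]→row 2+0=2  col 3·2+0=6
row: 3 vs 2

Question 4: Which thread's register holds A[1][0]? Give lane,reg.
4,0

r=1→G=1,rhi=0  c=0→T=0,p=0
L=1*4+0=4  i=0*2+0=0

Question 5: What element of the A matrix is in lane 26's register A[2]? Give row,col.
14,4

L=26->g=26>>2=6, t=26&3=2
[2]->row 6+8=14  col 2·2+0=4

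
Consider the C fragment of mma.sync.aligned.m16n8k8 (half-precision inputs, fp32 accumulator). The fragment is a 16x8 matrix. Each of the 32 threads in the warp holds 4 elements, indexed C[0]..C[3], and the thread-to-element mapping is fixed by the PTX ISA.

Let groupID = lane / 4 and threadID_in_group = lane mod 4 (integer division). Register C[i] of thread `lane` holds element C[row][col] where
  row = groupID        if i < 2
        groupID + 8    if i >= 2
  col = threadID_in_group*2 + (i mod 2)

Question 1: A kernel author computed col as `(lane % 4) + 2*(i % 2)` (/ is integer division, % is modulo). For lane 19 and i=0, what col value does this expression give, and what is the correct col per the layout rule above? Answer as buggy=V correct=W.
buggy=3 correct=6

`(lane % 4) + 2*(i % 2)`[19,0]⇒3
L=19⇒gr=19>>2=4, th=19&3=3
[0]⇒row 4+0=4  col 3·2+0=6
col: 3 vs 6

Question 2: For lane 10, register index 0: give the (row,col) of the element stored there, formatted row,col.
L=10->g=10>>2=2, t=10&3=2
[0]->row 2+0=2  col 2·2+0=4

2,4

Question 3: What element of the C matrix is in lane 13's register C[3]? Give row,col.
11,3

L=13⇒gr=13>>2=3, th=13&3=1
[3]⇒row 3+8=11  col 1·2+1=3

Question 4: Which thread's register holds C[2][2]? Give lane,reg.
r:2=>grp=2,rB=0  c:2=>tig=1,lo=0
L=2*4+1=9  i=0*2+0=0

9,0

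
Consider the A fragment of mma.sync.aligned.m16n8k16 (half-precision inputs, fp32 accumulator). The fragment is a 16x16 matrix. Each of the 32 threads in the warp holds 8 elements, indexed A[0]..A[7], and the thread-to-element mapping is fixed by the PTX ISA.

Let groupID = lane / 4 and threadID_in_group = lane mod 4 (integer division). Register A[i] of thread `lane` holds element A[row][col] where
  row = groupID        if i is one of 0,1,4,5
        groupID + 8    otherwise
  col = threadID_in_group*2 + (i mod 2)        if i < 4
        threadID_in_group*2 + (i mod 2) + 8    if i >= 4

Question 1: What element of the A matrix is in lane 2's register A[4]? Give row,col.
0,12

lane 2->2/4=0, 2 mod 4=2
i=4  r:0+0->0  c:2·2+0+8->12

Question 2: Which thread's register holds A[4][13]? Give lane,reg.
18,5

r=4⇒gr=4,Rb=0  c=13⇒Cb=1,th=2,odd=1
L=4*4+2=18  i=1*4+0*2+1=5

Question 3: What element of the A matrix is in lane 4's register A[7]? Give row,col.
9,9

L=4=>grp=4>>2=1, tig=4&3=0
[7]=>row 1+8=9  col 0·2+1+8=9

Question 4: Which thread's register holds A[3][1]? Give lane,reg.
12,1

r:3=>grp=3,rB=0  c:1=>cB=0,tig=0,lo=1
L=3*4+0=12  i=0*4+0*2+1=1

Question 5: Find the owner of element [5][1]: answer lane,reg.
r=5⇒gr=5,Rb=0  c=1⇒Cb=0,th=0,odd=1
L=5*4+0=20  i=0*4+0*2+1=1

20,1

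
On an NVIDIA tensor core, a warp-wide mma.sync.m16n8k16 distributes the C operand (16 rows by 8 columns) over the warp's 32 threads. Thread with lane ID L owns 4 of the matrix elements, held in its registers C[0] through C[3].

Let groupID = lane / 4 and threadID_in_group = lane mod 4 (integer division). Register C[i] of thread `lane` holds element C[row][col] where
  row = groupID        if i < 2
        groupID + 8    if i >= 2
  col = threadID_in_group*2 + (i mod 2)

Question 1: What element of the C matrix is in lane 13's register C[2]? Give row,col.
11,2

L=13=>grp=13>>2=3, tig=13&3=1
[2]=>row 3+8=11  col 1·2+0=2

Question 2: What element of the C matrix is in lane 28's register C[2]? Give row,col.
15,0

lane 28→28/4=7, 28 mod 4=0
i=2  r:7+8→15  c:2·0+0→0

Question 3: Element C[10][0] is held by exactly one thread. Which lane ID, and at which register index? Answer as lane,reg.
r=10⇒gr=2,Rb=1  c=0⇒th=0,odd=0
L=2*4+0=8  i=1*2+0=2

8,2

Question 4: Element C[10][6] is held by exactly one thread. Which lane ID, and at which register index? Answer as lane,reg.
11,2

r=10->g=2,rb=1  c=6->t=3,b0=0
L=2*4+3=11  i=1*2+0=2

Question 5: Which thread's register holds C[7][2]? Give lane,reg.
r=7→G=7,rhi=0  c=2→T=1,p=0
L=7*4+1=29  i=0*2+0=0

29,0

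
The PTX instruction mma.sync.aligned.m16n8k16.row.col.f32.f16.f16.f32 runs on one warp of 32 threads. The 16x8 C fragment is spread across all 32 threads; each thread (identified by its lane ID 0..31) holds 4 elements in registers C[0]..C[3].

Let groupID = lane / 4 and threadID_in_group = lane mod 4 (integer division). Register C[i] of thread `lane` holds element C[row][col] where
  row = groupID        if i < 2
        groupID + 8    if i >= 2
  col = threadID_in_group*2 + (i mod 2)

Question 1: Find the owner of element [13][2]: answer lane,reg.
21,2

r=13→G=5,rhi=1  c=2→T=1,p=0
L=5*4+1=21  i=1*2+0=2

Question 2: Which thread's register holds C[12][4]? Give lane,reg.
r=12→G=4,rhi=1  c=4→T=2,p=0
L=4*4+2=18  i=1*2+0=2

18,2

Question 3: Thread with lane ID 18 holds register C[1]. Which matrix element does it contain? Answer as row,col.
L=18→G=18>>2=4, T=18&3=2
[1]→row 4+0=4  col 2·2+1=5

4,5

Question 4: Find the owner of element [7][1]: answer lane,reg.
r=7⇒gr=7,Rb=0  c=1⇒th=0,odd=1
L=7*4+0=28  i=0*2+1=1

28,1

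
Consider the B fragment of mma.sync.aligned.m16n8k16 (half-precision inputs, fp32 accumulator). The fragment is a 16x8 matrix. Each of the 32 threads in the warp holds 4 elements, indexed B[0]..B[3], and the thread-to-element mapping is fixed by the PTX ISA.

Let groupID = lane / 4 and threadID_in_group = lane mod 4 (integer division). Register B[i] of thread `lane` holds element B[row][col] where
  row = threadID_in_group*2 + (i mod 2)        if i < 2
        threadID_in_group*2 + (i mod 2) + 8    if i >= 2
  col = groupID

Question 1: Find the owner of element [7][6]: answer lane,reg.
27,1

c:6=>grp=6  r:7=>rB=0,tig=3,lo=1
L=6*4+3=27  i=0*2+1=1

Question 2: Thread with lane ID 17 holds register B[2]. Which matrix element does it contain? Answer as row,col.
10,4

17: gr=4,th=1
[2] (1*2+0+8,4) = (10,4)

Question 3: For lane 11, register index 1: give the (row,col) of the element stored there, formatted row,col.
lane 11: grp=2 (11/4), tig=3 (11%4)
i=1: r=3*2+1+0=7, c=grp=2

7,2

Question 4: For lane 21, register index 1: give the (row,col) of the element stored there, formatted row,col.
L=21->g=21>>2=5, t=21&3=1
[1]->row 1·2+1+0=3  col g=5

3,5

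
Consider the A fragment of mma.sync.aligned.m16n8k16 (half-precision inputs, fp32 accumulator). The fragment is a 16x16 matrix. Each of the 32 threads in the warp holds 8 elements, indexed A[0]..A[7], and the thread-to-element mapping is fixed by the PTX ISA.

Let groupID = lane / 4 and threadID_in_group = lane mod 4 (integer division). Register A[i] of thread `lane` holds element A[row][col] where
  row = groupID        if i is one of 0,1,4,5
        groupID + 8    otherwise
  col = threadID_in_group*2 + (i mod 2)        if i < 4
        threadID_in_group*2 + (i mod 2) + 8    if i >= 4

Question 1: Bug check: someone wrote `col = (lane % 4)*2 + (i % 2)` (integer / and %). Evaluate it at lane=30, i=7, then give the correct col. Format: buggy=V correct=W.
buggy=5 correct=13

`(lane % 4)*2 + (i % 2)`[30,7]⇒5
lane 30: gr=7 (30/4), th=2 (30%4)
i=7: r=7+8=15, c=2*2+1+8=13
col: 5 vs 13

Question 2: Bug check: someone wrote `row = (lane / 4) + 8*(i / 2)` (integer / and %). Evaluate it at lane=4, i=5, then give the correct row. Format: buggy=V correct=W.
`(lane / 4) + 8*(i / 2)`[4,5]⇒17
4: gr=1,th=0
[5] (1+0,0*2+1+8) = (1,9)
row: 17 vs 1

buggy=17 correct=1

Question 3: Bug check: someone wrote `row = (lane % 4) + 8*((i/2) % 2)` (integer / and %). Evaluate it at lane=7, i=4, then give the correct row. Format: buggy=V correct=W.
buggy=3 correct=1

`(lane % 4) + 8*((i/2) % 2)`[7,4]=>3
lane 7=>7/4=1, 7 mod 4=3
i=4  r:1+0=>1  c:2·3+0+8=>14
row: 3 vs 1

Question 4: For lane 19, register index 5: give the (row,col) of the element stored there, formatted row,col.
4,15

lane 19: grp=4 (19/4), tig=3 (19%4)
i=5: r=4+0=4, c=3*2+1+8=15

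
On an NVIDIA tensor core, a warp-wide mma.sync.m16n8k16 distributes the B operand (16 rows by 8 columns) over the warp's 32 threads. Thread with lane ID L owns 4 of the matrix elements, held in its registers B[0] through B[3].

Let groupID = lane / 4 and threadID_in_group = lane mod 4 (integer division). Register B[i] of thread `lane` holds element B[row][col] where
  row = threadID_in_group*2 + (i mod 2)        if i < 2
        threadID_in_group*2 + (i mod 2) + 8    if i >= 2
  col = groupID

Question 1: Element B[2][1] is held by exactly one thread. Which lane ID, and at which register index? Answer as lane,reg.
c: 1->gid=1  r: 2->r8=0,tid=1,i&1=0
L=1*4+1=5  i=0*2+0=0

5,0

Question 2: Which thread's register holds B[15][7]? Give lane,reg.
31,3

c: 7->gid=7  r: 15->r8=1,tid=3,i&1=1
L=7*4+3=31  i=1*2+1=3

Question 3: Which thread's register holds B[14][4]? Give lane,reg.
c: 4->gid=4  r: 14->r8=1,tid=3,i&1=0
L=4*4+3=19  i=1*2+0=2

19,2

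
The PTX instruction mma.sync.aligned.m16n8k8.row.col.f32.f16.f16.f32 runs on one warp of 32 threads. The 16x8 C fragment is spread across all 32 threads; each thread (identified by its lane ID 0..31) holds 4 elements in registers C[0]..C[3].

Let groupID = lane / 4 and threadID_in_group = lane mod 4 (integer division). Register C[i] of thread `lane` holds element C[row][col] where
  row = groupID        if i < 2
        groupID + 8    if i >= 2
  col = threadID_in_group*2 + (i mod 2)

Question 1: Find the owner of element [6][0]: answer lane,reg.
r: 6->gid=6,r8=0  c: 0->tid=0,i&1=0
L=6*4+0=24  i=0*2+0=0

24,0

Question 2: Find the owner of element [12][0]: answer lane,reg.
16,2

r=12->g=4,rb=1  c=0->t=0,b0=0
L=4*4+0=16  i=1*2+0=2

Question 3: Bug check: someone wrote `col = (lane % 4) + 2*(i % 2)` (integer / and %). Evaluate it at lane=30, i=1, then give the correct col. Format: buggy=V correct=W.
`(lane % 4) + 2*(i % 2)`[30,1]→4
30: G=7,T=2
[1] (7+0,2*2+1) = (7,5)
col: 4 vs 5

buggy=4 correct=5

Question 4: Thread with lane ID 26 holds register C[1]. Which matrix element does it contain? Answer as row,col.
L=26⇒gr=26>>2=6, th=26&3=2
[1]⇒row 6+0=6  col 2·2+1=5

6,5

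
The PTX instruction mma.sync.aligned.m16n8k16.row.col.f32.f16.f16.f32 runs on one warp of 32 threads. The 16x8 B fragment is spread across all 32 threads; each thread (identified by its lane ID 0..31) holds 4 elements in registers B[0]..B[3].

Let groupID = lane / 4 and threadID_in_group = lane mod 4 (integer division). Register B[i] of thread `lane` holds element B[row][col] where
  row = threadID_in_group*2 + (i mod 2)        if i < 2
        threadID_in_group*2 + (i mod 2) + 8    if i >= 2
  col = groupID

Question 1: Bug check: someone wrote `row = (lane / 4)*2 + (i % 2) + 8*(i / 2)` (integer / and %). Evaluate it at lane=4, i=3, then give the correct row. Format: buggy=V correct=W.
`(lane / 4)*2 + (i % 2) + 8*(i / 2)`[4,3]=>11
lane 4: grp=1 (4/4), tig=0 (4%4)
i=3: r=0*2+1+8=9, c=grp=1
row: 11 vs 9

buggy=11 correct=9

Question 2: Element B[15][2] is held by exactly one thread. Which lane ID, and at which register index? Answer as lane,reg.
11,3

c=2→G=2  r=15→rhi=1,T=3,p=1
L=2*4+3=11  i=1*2+1=3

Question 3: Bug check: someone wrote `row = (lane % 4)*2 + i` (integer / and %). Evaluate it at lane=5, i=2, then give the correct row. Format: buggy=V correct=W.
`(lane % 4)*2 + i`[5,2]->4
5: gid=1,tid=1
[2] (1*2+0+8,1) = (10,1)
row: 4 vs 10

buggy=4 correct=10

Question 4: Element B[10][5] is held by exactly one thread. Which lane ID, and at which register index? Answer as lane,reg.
21,2

c=5->g=5  r=10->rb=1,t=1,b0=0
L=5*4+1=21  i=1*2+0=2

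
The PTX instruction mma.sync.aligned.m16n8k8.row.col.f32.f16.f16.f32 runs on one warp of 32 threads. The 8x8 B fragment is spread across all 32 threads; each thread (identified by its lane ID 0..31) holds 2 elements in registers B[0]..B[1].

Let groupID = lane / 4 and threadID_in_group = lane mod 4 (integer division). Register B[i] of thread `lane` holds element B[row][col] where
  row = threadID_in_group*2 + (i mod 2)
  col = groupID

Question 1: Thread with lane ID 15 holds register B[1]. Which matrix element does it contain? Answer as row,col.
7,3

lane 15: grp=3 (15/4), tig=3 (15%4)
i=1: r=3*2+1=7, c=grp=3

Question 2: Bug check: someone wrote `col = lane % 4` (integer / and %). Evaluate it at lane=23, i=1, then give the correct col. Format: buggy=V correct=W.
`lane % 4`[23,1]→3
lane 23→23/4=5, 23 mod 4=3
i=1  r:2·3+1→7  c:5
col: 3 vs 5

buggy=3 correct=5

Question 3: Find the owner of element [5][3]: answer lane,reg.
c=3→G=3  r=5→T=2,p=1
L=3*4+2=14  i=1=1

14,1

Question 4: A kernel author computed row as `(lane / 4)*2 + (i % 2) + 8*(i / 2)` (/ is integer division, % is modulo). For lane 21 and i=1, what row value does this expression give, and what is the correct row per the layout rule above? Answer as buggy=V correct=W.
`(lane / 4)*2 + (i % 2) + 8*(i / 2)`[21,1]->11
lane 21->21/4=5, 21 mod 4=1
i=1  r:2·1+1->3  c:5
row: 11 vs 3

buggy=11 correct=3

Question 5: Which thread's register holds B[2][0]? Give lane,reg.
c=0⇒gr=0  r=2⇒th=1,odd=0
L=0*4+1=1  i=0=0

1,0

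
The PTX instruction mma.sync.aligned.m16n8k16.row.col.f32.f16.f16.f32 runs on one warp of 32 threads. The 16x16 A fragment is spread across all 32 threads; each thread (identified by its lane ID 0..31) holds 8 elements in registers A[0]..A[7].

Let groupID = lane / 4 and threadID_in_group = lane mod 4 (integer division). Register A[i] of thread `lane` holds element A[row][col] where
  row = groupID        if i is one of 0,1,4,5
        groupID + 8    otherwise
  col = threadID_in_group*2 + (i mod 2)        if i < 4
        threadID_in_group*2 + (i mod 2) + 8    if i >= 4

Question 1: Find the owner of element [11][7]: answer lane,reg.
15,3

r:11=>grp=3,rB=1  c:7=>cB=0,tig=3,lo=1
L=3*4+3=15  i=0*4+1*2+1=3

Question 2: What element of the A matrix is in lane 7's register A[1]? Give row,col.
L=7=>grp=7>>2=1, tig=7&3=3
[1]=>row 1+0=1  col 3·2+1+0=7

1,7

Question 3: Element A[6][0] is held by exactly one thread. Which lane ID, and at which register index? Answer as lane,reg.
24,0

r:6=>grp=6,rB=0  c:0=>cB=0,tig=0,lo=0
L=6*4+0=24  i=0*4+0*2+0=0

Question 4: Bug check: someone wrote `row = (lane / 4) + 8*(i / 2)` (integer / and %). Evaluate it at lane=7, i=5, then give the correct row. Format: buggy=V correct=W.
buggy=17 correct=1

`(lane / 4) + 8*(i / 2)`[7,5]->17
L=7->g=7>>2=1, t=7&3=3
[5]->row 1+0=1  col 3·2+1+8=15
row: 17 vs 1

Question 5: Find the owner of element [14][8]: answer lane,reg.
r:14=>grp=6,rB=1  c:8=>cB=1,tig=0,lo=0
L=6*4+0=24  i=1*4+1*2+0=6

24,6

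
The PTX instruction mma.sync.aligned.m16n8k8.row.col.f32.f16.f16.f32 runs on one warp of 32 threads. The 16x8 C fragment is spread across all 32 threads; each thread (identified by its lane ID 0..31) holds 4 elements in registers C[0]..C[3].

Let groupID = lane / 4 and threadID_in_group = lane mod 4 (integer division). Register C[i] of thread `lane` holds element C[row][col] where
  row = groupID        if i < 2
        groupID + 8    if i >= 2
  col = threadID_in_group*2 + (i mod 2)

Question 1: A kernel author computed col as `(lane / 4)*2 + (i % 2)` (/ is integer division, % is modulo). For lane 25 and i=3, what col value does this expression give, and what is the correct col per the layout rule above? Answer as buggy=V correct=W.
buggy=13 correct=3

`(lane / 4)*2 + (i % 2)`[25,3]->13
lane 25->25/4=6, 25 mod 4=1
i=3  r:6+8->14  c:2·1+1->3
col: 13 vs 3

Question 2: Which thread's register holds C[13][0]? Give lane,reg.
20,2

r=13⇒gr=5,Rb=1  c=0⇒th=0,odd=0
L=5*4+0=20  i=1*2+0=2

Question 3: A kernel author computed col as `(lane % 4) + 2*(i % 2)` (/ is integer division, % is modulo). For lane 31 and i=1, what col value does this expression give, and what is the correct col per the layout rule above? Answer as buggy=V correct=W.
`(lane % 4) + 2*(i % 2)`[31,1]⇒5
lane 31⇒31/4=7, 31 mod 4=3
i=1  r:7+0⇒7  c:2·3+1⇒7
col: 5 vs 7

buggy=5 correct=7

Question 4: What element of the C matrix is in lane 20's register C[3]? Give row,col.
lane 20->20/4=5, 20 mod 4=0
i=3  r:5+8->13  c:2·0+1->1

13,1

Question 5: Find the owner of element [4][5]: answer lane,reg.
r=4->g=4,rb=0  c=5->t=2,b0=1
L=4*4+2=18  i=0*2+1=1

18,1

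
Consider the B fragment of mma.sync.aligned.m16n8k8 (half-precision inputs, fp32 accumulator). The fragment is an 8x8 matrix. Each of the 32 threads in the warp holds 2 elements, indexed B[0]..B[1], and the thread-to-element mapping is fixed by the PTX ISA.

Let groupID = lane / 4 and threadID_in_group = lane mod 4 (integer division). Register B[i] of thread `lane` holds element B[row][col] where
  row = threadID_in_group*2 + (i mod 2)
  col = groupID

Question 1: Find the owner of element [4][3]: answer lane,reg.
14,0

c=3→G=3  r=4→T=2,p=0
L=3*4+2=14  i=0=0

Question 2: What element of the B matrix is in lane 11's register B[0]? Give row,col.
6,2

11: grp=2,tig=3
[0] (3*2+0,2) = (6,2)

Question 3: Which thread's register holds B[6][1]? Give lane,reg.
c=1->g=1  r=6->t=3,b0=0
L=1*4+3=7  i=0=0

7,0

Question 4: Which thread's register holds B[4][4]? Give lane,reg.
18,0

c=4->g=4  r=4->t=2,b0=0
L=4*4+2=18  i=0=0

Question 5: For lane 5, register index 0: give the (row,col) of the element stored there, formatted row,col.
2,1

5: gr=1,th=1
[0] (1*2+0,1) = (2,1)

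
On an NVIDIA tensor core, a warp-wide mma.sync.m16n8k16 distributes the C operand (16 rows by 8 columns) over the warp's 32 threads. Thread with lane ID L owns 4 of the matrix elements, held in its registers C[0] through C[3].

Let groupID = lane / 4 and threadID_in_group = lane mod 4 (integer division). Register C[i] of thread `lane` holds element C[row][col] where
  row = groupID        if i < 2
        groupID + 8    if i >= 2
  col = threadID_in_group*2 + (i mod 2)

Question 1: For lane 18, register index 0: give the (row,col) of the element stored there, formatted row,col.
4,4

lane 18⇒18/4=4, 18 mod 4=2
i=0  r:4+0⇒4  c:2·2+0⇒4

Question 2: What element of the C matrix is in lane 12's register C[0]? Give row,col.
3,0

lane 12⇒12/4=3, 12 mod 4=0
i=0  r:3+0⇒3  c:2·0+0⇒0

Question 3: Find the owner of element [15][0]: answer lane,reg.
r:15=>grp=7,rB=1  c:0=>tig=0,lo=0
L=7*4+0=28  i=1*2+0=2

28,2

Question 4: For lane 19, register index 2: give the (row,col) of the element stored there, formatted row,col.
12,6

lane 19: G=4 (19/4), T=3 (19%4)
i=2: r=4+8=12, c=3*2+0=6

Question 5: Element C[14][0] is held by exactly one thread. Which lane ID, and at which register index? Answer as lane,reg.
r: 14->gid=6,r8=1  c: 0->tid=0,i&1=0
L=6*4+0=24  i=1*2+0=2

24,2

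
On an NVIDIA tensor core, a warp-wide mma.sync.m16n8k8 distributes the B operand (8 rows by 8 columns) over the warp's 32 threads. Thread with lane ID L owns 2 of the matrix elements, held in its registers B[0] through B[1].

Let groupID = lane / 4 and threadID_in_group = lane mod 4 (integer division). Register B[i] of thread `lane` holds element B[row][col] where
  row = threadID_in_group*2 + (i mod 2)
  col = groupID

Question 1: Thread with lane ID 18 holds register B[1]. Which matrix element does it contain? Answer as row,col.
5,4

18: G=4,T=2
[1] (2*2+1,4) = (5,4)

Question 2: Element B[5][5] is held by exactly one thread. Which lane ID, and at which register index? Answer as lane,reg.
c=5⇒gr=5  r=5⇒th=2,odd=1
L=5*4+2=22  i=1=1

22,1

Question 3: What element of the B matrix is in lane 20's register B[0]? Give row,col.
lane 20: gr=5 (20/4), th=0 (20%4)
i=0: r=0*2+0=0, c=gr=5

0,5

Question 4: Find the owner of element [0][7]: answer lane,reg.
28,0

c=7->g=7  r=0->t=0,b0=0
L=7*4+0=28  i=0=0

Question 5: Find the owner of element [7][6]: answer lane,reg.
c=6->g=6  r=7->t=3,b0=1
L=6*4+3=27  i=1=1

27,1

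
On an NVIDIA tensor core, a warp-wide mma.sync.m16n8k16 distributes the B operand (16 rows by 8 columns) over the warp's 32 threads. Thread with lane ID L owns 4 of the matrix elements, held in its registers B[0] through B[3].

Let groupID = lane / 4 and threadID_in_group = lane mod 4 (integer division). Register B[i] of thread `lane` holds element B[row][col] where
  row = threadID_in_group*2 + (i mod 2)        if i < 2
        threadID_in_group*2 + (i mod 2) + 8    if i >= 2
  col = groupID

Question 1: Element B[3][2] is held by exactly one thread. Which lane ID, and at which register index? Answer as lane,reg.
9,1

c: 2->gid=2  r: 3->r8=0,tid=1,i&1=1
L=2*4+1=9  i=0*2+1=1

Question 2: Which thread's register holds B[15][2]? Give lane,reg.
c:2=>grp=2  r:15=>rB=1,tig=3,lo=1
L=2*4+3=11  i=1*2+1=3

11,3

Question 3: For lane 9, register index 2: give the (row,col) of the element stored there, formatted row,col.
10,2

lane 9->9/4=2, 9 mod 4=1
i=2  r:2·1+0+8->10  c:2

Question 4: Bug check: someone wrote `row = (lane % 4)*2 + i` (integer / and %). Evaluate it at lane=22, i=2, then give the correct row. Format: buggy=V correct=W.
buggy=6 correct=12

`(lane % 4)*2 + i`[22,2]->6
L=22->g=22>>2=5, t=22&3=2
[2]->row 2·2+0+8=12  col g=5
row: 6 vs 12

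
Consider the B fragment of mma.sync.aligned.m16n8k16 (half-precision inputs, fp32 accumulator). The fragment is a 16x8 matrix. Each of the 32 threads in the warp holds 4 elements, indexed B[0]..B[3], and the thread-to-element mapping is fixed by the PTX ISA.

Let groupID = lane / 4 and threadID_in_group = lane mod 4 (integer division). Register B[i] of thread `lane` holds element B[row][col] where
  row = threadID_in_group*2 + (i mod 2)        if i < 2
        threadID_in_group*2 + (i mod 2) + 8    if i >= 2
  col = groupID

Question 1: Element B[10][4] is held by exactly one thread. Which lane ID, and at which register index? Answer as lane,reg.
c: 4->gid=4  r: 10->r8=1,tid=1,i&1=0
L=4*4+1=17  i=1*2+0=2

17,2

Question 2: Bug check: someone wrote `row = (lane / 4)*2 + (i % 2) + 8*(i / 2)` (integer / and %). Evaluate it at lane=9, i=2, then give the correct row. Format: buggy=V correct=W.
`(lane / 4)*2 + (i % 2) + 8*(i / 2)`[9,2]->12
9: g=2,t=1
[2] (1*2+0+8,2) = (10,2)
row: 12 vs 10

buggy=12 correct=10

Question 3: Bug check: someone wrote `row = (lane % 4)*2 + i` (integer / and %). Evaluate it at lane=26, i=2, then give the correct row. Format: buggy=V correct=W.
`(lane % 4)*2 + i`[26,2]=>6
lane 26=>26/4=6, 26 mod 4=2
i=2  r:2·2+0+8=>12  c:6
row: 6 vs 12

buggy=6 correct=12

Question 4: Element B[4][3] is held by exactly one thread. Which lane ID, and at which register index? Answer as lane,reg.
c=3→G=3  r=4→rhi=0,T=2,p=0
L=3*4+2=14  i=0*2+0=0

14,0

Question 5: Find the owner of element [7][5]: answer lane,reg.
23,1

c=5→G=5  r=7→rhi=0,T=3,p=1
L=5*4+3=23  i=0*2+1=1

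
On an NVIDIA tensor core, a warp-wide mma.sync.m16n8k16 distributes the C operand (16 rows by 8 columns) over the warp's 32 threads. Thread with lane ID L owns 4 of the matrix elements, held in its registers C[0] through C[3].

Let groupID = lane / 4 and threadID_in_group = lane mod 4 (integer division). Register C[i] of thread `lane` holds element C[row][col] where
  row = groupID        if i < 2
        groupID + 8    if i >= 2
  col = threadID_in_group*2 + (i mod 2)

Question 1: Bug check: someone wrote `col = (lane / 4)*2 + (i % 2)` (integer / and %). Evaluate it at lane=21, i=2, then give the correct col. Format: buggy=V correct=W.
`(lane / 4)*2 + (i % 2)`[21,2]→10
lane 21: G=5 (21/4), T=1 (21%4)
i=2: r=5+8=13, c=1*2+0=2
col: 10 vs 2

buggy=10 correct=2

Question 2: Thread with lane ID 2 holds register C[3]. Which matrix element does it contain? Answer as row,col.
2: gr=0,th=2
[3] (0+8,2*2+1) = (8,5)

8,5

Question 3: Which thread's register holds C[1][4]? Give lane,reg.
6,0

r=1→G=1,rhi=0  c=4→T=2,p=0
L=1*4+2=6  i=0*2+0=0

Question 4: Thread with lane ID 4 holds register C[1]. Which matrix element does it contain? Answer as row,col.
4: G=1,T=0
[1] (1+0,0*2+1) = (1,1)

1,1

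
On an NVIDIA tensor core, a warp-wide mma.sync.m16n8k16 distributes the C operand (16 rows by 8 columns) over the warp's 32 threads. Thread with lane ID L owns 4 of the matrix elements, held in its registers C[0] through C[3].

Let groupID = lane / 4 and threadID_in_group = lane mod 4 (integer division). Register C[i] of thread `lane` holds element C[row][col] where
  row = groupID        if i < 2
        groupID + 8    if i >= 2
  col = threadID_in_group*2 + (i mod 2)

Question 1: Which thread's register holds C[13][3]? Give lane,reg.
r=13⇒gr=5,Rb=1  c=3⇒th=1,odd=1
L=5*4+1=21  i=1*2+1=3

21,3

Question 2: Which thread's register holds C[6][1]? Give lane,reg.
r=6→G=6,rhi=0  c=1→T=0,p=1
L=6*4+0=24  i=0*2+1=1

24,1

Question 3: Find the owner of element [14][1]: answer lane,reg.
24,3

r:14=>grp=6,rB=1  c:1=>tig=0,lo=1
L=6*4+0=24  i=1*2+1=3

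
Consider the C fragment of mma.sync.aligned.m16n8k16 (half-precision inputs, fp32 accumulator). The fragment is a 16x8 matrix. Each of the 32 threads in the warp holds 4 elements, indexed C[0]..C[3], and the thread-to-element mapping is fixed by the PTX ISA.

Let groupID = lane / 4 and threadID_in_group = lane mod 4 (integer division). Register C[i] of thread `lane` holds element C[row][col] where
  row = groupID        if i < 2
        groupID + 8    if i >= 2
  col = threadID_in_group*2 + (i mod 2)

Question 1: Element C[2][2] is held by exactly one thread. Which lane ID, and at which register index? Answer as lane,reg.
r=2->g=2,rb=0  c=2->t=1,b0=0
L=2*4+1=9  i=0*2+0=0

9,0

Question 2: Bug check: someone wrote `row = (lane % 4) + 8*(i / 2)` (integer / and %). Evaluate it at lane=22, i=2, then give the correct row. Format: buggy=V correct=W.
`(lane % 4) + 8*(i / 2)`[22,2]->10
lane 22: gid=5 (22/4), tid=2 (22%4)
i=2: r=5+8=13, c=2*2+0=4
row: 10 vs 13

buggy=10 correct=13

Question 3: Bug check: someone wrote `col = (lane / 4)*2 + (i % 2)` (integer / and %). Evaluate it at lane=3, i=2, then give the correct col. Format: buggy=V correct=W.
buggy=0 correct=6

`(lane / 4)*2 + (i % 2)`[3,2]→0
3: G=0,T=3
[2] (0+8,3*2+0) = (8,6)
col: 0 vs 6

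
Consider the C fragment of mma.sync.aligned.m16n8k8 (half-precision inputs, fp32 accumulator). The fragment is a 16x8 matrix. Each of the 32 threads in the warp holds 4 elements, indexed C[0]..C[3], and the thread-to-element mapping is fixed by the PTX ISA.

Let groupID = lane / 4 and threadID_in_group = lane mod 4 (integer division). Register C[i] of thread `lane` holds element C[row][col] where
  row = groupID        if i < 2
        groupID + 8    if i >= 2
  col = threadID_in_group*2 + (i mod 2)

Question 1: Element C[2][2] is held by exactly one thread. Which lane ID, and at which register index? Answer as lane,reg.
r=2->g=2,rb=0  c=2->t=1,b0=0
L=2*4+1=9  i=0*2+0=0

9,0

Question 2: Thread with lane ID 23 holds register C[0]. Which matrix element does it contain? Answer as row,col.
5,6

lane 23→23/4=5, 23 mod 4=3
i=0  r:5+0→5  c:2·3+0→6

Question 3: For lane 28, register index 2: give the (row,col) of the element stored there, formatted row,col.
lane 28: G=7 (28/4), T=0 (28%4)
i=2: r=7+8=15, c=0*2+0=0

15,0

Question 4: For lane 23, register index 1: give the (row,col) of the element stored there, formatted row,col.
5,7

23: gid=5,tid=3
[1] (5+0,3*2+1) = (5,7)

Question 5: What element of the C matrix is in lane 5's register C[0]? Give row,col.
lane 5: G=1 (5/4), T=1 (5%4)
i=0: r=1+0=1, c=1*2+0=2

1,2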